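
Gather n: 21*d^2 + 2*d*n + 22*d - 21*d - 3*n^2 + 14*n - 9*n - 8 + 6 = 21*d^2 + d - 3*n^2 + n*(2*d + 5) - 2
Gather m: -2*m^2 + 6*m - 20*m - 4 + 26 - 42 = -2*m^2 - 14*m - 20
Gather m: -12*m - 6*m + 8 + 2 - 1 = 9 - 18*m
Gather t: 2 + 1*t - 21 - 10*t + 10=-9*t - 9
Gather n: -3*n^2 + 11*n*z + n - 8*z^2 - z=-3*n^2 + n*(11*z + 1) - 8*z^2 - z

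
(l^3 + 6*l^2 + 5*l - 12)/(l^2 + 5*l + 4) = (l^2 + 2*l - 3)/(l + 1)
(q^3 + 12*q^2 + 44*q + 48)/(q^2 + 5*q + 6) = (q^2 + 10*q + 24)/(q + 3)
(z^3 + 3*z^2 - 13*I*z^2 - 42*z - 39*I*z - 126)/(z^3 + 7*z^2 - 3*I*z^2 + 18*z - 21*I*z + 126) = (z^2 + z*(3 - 7*I) - 21*I)/(z^2 + z*(7 + 3*I) + 21*I)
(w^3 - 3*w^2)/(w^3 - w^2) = (w - 3)/(w - 1)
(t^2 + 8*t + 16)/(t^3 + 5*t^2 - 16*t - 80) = (t + 4)/(t^2 + t - 20)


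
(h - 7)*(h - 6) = h^2 - 13*h + 42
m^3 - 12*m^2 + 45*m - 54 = (m - 6)*(m - 3)^2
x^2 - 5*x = x*(x - 5)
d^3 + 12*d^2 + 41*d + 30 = (d + 1)*(d + 5)*(d + 6)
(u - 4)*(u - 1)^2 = u^3 - 6*u^2 + 9*u - 4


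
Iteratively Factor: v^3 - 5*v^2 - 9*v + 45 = (v + 3)*(v^2 - 8*v + 15) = (v - 5)*(v + 3)*(v - 3)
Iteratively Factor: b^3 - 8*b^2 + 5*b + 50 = (b - 5)*(b^2 - 3*b - 10) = (b - 5)^2*(b + 2)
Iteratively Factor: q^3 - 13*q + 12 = (q - 3)*(q^2 + 3*q - 4) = (q - 3)*(q - 1)*(q + 4)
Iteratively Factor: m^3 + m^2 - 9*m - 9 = (m + 3)*(m^2 - 2*m - 3) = (m + 1)*(m + 3)*(m - 3)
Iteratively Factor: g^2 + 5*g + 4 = (g + 1)*(g + 4)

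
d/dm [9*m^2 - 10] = 18*m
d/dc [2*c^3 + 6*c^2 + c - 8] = 6*c^2 + 12*c + 1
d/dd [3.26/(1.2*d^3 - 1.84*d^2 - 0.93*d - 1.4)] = (-11.736*d^2 + 11.9968*d + 3.0318)/(-1.2*d^3 + 1.84*d^2 + 0.93*d + 1.4)^2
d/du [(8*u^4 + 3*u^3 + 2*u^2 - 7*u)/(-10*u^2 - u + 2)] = 2*(-80*u^5 - 27*u^4 + 29*u^3 - 27*u^2 + 4*u - 7)/(100*u^4 + 20*u^3 - 39*u^2 - 4*u + 4)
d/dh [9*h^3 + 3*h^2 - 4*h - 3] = 27*h^2 + 6*h - 4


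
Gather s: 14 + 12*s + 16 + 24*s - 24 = 36*s + 6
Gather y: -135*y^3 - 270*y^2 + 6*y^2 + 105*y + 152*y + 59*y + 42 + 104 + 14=-135*y^3 - 264*y^2 + 316*y + 160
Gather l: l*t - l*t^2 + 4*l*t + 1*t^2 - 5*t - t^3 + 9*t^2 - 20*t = l*(-t^2 + 5*t) - t^3 + 10*t^2 - 25*t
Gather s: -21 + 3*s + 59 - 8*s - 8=30 - 5*s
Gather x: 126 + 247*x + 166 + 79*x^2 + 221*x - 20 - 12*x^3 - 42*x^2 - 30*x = -12*x^3 + 37*x^2 + 438*x + 272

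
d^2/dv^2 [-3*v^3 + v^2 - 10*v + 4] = 2 - 18*v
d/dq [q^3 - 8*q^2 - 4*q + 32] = 3*q^2 - 16*q - 4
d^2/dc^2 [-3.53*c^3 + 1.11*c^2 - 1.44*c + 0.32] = 2.22 - 21.18*c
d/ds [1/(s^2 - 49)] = -2*s/(s^2 - 49)^2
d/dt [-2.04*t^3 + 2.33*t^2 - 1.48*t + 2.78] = -6.12*t^2 + 4.66*t - 1.48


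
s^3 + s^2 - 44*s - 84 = (s - 7)*(s + 2)*(s + 6)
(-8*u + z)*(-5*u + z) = 40*u^2 - 13*u*z + z^2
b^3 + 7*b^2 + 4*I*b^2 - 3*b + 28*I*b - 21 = (b + 7)*(b + I)*(b + 3*I)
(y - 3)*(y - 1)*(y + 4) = y^3 - 13*y + 12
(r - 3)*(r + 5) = r^2 + 2*r - 15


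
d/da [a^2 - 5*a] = 2*a - 5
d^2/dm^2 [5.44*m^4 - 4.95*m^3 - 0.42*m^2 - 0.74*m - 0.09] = 65.28*m^2 - 29.7*m - 0.84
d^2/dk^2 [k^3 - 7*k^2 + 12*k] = 6*k - 14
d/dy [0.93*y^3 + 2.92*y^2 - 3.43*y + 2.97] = 2.79*y^2 + 5.84*y - 3.43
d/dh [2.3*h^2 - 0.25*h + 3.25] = 4.6*h - 0.25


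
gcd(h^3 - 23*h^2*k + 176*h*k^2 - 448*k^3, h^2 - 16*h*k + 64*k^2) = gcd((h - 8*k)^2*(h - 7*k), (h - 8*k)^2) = h^2 - 16*h*k + 64*k^2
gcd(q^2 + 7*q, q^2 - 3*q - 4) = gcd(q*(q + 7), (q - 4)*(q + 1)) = 1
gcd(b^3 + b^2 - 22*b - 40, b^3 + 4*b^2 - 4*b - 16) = b^2 + 6*b + 8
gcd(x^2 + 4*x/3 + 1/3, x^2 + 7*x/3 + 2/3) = x + 1/3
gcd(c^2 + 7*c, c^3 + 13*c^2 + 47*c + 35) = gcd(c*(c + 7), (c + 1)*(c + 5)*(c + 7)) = c + 7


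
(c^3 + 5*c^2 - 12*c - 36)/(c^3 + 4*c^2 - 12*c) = (c^2 - c - 6)/(c*(c - 2))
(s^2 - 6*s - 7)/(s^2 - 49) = (s + 1)/(s + 7)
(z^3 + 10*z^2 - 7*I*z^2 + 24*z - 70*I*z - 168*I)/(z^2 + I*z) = (z^3 + z^2*(10 - 7*I) + 2*z*(12 - 35*I) - 168*I)/(z*(z + I))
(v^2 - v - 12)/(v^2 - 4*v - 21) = (v - 4)/(v - 7)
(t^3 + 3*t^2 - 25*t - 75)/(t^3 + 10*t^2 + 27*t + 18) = (t^2 - 25)/(t^2 + 7*t + 6)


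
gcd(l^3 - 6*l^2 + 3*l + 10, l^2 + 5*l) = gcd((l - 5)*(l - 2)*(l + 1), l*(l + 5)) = 1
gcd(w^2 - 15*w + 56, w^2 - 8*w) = w - 8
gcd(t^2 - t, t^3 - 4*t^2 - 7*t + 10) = t - 1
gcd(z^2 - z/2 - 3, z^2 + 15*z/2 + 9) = z + 3/2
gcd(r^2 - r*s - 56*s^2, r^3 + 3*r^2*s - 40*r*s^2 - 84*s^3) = r + 7*s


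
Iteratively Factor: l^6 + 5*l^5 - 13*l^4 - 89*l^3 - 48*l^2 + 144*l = (l - 1)*(l^5 + 6*l^4 - 7*l^3 - 96*l^2 - 144*l) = (l - 1)*(l + 3)*(l^4 + 3*l^3 - 16*l^2 - 48*l) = (l - 1)*(l + 3)^2*(l^3 - 16*l) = (l - 1)*(l + 3)^2*(l + 4)*(l^2 - 4*l) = (l - 4)*(l - 1)*(l + 3)^2*(l + 4)*(l)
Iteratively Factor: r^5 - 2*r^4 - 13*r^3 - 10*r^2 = (r)*(r^4 - 2*r^3 - 13*r^2 - 10*r) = r*(r - 5)*(r^3 + 3*r^2 + 2*r) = r*(r - 5)*(r + 1)*(r^2 + 2*r) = r*(r - 5)*(r + 1)*(r + 2)*(r)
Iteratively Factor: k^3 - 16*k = (k - 4)*(k^2 + 4*k) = k*(k - 4)*(k + 4)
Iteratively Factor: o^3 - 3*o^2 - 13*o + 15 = (o + 3)*(o^2 - 6*o + 5) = (o - 5)*(o + 3)*(o - 1)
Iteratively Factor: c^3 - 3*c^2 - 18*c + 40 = (c + 4)*(c^2 - 7*c + 10) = (c - 2)*(c + 4)*(c - 5)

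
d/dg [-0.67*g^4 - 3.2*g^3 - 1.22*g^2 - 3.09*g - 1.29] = -2.68*g^3 - 9.6*g^2 - 2.44*g - 3.09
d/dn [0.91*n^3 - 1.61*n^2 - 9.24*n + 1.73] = 2.73*n^2 - 3.22*n - 9.24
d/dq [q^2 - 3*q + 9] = 2*q - 3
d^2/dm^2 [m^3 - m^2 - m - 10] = 6*m - 2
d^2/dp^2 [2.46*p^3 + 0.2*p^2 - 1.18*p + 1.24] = 14.76*p + 0.4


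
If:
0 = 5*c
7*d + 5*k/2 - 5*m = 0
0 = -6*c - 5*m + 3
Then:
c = 0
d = 3/7 - 5*k/14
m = 3/5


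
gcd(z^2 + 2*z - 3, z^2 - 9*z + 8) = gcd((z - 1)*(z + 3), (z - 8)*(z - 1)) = z - 1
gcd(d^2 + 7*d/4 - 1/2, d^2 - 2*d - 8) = d + 2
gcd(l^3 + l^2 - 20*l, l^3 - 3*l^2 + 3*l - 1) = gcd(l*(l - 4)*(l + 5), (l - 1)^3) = 1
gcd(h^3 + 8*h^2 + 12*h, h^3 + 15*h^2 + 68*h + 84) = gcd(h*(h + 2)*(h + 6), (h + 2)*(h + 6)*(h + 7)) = h^2 + 8*h + 12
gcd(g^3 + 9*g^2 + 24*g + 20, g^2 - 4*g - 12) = g + 2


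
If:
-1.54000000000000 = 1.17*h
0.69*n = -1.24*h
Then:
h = -1.32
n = 2.37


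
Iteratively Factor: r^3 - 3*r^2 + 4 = (r + 1)*(r^2 - 4*r + 4) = (r - 2)*(r + 1)*(r - 2)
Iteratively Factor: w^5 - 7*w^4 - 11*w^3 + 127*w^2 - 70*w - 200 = (w + 1)*(w^4 - 8*w^3 - 3*w^2 + 130*w - 200) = (w - 5)*(w + 1)*(w^3 - 3*w^2 - 18*w + 40) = (w - 5)*(w + 1)*(w + 4)*(w^2 - 7*w + 10) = (w - 5)^2*(w + 1)*(w + 4)*(w - 2)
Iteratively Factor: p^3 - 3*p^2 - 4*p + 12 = (p + 2)*(p^2 - 5*p + 6) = (p - 2)*(p + 2)*(p - 3)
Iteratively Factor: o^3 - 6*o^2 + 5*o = (o)*(o^2 - 6*o + 5) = o*(o - 1)*(o - 5)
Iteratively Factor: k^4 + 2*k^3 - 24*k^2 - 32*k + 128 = (k - 2)*(k^3 + 4*k^2 - 16*k - 64) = (k - 2)*(k + 4)*(k^2 - 16) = (k - 4)*(k - 2)*(k + 4)*(k + 4)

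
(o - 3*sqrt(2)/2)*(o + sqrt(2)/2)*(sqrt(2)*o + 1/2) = sqrt(2)*o^3 - 3*o^2/2 - 2*sqrt(2)*o - 3/4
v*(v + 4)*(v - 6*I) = v^3 + 4*v^2 - 6*I*v^2 - 24*I*v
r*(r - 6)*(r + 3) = r^3 - 3*r^2 - 18*r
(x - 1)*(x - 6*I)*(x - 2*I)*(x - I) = x^4 - x^3 - 9*I*x^3 - 20*x^2 + 9*I*x^2 + 20*x + 12*I*x - 12*I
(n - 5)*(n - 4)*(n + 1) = n^3 - 8*n^2 + 11*n + 20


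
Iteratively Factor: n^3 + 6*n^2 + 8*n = (n)*(n^2 + 6*n + 8) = n*(n + 2)*(n + 4)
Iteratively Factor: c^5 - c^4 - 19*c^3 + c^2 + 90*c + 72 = (c - 3)*(c^4 + 2*c^3 - 13*c^2 - 38*c - 24) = (c - 3)*(c + 3)*(c^3 - c^2 - 10*c - 8) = (c - 3)*(c + 1)*(c + 3)*(c^2 - 2*c - 8) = (c - 3)*(c + 1)*(c + 2)*(c + 3)*(c - 4)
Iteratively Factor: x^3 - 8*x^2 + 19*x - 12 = (x - 4)*(x^2 - 4*x + 3) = (x - 4)*(x - 3)*(x - 1)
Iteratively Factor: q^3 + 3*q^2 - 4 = (q + 2)*(q^2 + q - 2) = (q + 2)^2*(q - 1)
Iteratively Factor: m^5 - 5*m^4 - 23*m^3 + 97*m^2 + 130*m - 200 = (m - 1)*(m^4 - 4*m^3 - 27*m^2 + 70*m + 200) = (m - 1)*(m + 2)*(m^3 - 6*m^2 - 15*m + 100) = (m - 5)*(m - 1)*(m + 2)*(m^2 - m - 20) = (m - 5)*(m - 1)*(m + 2)*(m + 4)*(m - 5)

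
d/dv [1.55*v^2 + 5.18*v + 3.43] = 3.1*v + 5.18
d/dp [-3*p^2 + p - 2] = 1 - 6*p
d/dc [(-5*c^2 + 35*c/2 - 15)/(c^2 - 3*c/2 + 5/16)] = 40*(-64*c^2 + 172*c - 109)/(256*c^4 - 768*c^3 + 736*c^2 - 240*c + 25)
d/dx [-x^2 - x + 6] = -2*x - 1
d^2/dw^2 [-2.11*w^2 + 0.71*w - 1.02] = -4.22000000000000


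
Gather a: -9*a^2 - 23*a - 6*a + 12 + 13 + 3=-9*a^2 - 29*a + 28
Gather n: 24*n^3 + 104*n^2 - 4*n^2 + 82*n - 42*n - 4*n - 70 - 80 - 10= 24*n^3 + 100*n^2 + 36*n - 160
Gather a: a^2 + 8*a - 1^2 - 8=a^2 + 8*a - 9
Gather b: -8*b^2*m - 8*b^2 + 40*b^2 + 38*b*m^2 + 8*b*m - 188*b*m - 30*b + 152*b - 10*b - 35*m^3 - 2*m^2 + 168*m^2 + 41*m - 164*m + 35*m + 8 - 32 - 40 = b^2*(32 - 8*m) + b*(38*m^2 - 180*m + 112) - 35*m^3 + 166*m^2 - 88*m - 64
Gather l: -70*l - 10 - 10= -70*l - 20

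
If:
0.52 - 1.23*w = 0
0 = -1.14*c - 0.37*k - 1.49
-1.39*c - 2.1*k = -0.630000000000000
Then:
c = -1.79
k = 1.48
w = 0.42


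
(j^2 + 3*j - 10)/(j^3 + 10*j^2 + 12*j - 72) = (j + 5)/(j^2 + 12*j + 36)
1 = 1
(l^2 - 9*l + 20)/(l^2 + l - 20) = (l - 5)/(l + 5)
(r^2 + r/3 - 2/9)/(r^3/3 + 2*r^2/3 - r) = (3*r^2 + r - 2/3)/(r*(r^2 + 2*r - 3))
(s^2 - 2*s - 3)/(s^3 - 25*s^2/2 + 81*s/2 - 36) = 2*(s + 1)/(2*s^2 - 19*s + 24)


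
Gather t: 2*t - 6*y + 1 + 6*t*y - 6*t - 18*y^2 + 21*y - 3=t*(6*y - 4) - 18*y^2 + 15*y - 2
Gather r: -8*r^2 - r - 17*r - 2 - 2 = -8*r^2 - 18*r - 4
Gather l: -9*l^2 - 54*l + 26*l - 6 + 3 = -9*l^2 - 28*l - 3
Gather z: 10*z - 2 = 10*z - 2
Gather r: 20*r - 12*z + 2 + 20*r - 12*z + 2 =40*r - 24*z + 4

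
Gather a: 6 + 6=12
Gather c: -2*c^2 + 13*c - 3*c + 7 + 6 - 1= -2*c^2 + 10*c + 12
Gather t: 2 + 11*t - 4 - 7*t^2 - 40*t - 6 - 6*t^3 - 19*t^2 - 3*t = -6*t^3 - 26*t^2 - 32*t - 8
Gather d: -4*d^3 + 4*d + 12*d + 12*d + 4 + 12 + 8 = -4*d^3 + 28*d + 24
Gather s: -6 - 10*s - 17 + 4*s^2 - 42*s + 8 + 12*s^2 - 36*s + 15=16*s^2 - 88*s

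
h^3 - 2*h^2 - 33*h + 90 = (h - 5)*(h - 3)*(h + 6)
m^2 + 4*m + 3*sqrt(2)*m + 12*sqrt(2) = (m + 4)*(m + 3*sqrt(2))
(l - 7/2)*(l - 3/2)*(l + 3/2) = l^3 - 7*l^2/2 - 9*l/4 + 63/8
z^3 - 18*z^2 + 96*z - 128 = (z - 8)^2*(z - 2)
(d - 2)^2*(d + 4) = d^3 - 12*d + 16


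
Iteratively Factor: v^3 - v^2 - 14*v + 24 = (v + 4)*(v^2 - 5*v + 6) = (v - 3)*(v + 4)*(v - 2)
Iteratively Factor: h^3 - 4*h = (h - 2)*(h^2 + 2*h) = (h - 2)*(h + 2)*(h)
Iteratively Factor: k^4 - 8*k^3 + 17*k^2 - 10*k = (k - 2)*(k^3 - 6*k^2 + 5*k) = k*(k - 2)*(k^2 - 6*k + 5) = k*(k - 5)*(k - 2)*(k - 1)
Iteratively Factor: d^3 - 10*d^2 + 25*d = (d - 5)*(d^2 - 5*d) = (d - 5)^2*(d)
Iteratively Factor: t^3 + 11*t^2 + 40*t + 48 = (t + 3)*(t^2 + 8*t + 16) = (t + 3)*(t + 4)*(t + 4)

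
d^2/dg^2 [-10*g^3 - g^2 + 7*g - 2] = -60*g - 2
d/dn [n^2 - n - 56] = 2*n - 1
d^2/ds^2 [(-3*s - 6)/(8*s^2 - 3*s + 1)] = 6*(-(s + 2)*(16*s - 3)^2 + (24*s + 13)*(8*s^2 - 3*s + 1))/(8*s^2 - 3*s + 1)^3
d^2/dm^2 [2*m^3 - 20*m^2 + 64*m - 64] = 12*m - 40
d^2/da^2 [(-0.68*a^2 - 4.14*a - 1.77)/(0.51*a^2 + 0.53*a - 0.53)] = (-1.78602*a^3 - 3.865086*a^2 - 9.584838*a - 4.659124)/(0.132651*a^6 + 0.413559*a^5 + 0.0162180000000001*a^4 - 0.710677*a^3 - 0.016854*a^2 + 0.446631*a - 0.148877)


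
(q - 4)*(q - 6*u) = q^2 - 6*q*u - 4*q + 24*u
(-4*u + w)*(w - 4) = -4*u*w + 16*u + w^2 - 4*w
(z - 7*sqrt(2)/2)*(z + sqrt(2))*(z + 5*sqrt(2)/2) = z^3 - 39*z/2 - 35*sqrt(2)/2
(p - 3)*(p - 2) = p^2 - 5*p + 6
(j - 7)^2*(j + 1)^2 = j^4 - 12*j^3 + 22*j^2 + 84*j + 49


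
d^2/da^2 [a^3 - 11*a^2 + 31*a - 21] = 6*a - 22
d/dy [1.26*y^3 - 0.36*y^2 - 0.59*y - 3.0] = 3.78*y^2 - 0.72*y - 0.59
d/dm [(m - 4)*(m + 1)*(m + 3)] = 3*m^2 - 13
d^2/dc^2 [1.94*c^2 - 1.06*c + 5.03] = 3.88000000000000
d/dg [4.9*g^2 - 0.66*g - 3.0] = 9.8*g - 0.66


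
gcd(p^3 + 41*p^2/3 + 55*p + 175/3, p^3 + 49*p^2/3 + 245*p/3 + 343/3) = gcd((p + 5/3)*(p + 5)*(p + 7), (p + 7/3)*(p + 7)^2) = p + 7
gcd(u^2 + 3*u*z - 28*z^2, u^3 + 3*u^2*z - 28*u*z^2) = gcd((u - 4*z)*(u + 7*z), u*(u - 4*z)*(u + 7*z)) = -u^2 - 3*u*z + 28*z^2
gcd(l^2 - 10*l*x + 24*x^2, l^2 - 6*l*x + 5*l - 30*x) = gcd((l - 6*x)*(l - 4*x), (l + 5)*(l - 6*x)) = -l + 6*x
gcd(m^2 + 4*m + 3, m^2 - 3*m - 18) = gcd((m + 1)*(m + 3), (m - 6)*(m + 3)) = m + 3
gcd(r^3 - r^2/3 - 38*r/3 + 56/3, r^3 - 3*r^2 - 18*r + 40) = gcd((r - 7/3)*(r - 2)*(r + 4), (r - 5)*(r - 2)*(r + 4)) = r^2 + 2*r - 8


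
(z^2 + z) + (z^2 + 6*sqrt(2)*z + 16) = 2*z^2 + z + 6*sqrt(2)*z + 16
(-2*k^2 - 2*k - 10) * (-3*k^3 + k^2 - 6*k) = 6*k^5 + 4*k^4 + 40*k^3 + 2*k^2 + 60*k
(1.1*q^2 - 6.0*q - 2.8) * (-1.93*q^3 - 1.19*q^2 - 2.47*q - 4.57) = -2.123*q^5 + 10.271*q^4 + 9.827*q^3 + 13.125*q^2 + 34.336*q + 12.796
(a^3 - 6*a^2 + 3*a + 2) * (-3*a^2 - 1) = -3*a^5 + 18*a^4 - 10*a^3 - 3*a - 2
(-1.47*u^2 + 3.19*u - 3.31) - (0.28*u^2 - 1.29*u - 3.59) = -1.75*u^2 + 4.48*u + 0.28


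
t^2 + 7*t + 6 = (t + 1)*(t + 6)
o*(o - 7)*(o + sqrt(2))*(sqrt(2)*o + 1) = sqrt(2)*o^4 - 7*sqrt(2)*o^3 + 3*o^3 - 21*o^2 + sqrt(2)*o^2 - 7*sqrt(2)*o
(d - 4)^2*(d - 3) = d^3 - 11*d^2 + 40*d - 48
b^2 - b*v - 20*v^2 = (b - 5*v)*(b + 4*v)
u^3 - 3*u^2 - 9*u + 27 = (u - 3)^2*(u + 3)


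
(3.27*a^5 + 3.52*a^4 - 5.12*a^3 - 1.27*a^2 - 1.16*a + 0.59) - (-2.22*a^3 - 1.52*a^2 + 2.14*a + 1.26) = 3.27*a^5 + 3.52*a^4 - 2.9*a^3 + 0.25*a^2 - 3.3*a - 0.67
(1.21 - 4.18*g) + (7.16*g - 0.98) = 2.98*g + 0.23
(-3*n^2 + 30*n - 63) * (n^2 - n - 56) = -3*n^4 + 33*n^3 + 75*n^2 - 1617*n + 3528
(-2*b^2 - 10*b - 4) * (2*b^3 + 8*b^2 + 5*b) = -4*b^5 - 36*b^4 - 98*b^3 - 82*b^2 - 20*b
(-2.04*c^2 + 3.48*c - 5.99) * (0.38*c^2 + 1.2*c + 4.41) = -0.7752*c^4 - 1.1256*c^3 - 7.0966*c^2 + 8.1588*c - 26.4159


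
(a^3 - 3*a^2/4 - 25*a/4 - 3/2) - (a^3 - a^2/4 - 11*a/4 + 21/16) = -a^2/2 - 7*a/2 - 45/16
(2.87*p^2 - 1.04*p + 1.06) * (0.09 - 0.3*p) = -0.861*p^3 + 0.5703*p^2 - 0.4116*p + 0.0954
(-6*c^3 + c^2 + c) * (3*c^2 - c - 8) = -18*c^5 + 9*c^4 + 50*c^3 - 9*c^2 - 8*c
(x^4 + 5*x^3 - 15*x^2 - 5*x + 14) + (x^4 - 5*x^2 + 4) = 2*x^4 + 5*x^3 - 20*x^2 - 5*x + 18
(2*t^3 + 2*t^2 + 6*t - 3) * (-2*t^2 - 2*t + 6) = -4*t^5 - 8*t^4 - 4*t^3 + 6*t^2 + 42*t - 18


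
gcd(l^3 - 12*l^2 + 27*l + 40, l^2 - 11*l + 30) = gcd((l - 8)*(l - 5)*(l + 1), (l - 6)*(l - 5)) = l - 5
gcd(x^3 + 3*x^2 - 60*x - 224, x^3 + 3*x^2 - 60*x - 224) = x^3 + 3*x^2 - 60*x - 224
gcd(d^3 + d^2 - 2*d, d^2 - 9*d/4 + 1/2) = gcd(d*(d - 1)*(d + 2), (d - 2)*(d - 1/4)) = 1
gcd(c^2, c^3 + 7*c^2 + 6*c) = c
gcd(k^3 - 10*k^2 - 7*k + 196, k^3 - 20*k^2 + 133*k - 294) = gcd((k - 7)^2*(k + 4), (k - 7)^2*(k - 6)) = k^2 - 14*k + 49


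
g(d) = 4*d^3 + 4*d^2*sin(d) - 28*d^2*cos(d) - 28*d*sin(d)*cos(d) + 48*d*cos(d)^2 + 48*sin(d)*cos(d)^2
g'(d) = 28*d^2*sin(d) + 4*d^2*cos(d) + 12*d^2 + 28*d*sin(d)^2 - 96*d*sin(d)*cos(d) + 8*d*sin(d) - 28*d*cos(d)^2 - 56*d*cos(d) - 96*sin(d)^2*cos(d) - 28*sin(d)*cos(d) + 48*cos(d)^3 + 48*cos(d)^2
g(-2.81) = -0.32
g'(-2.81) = -0.18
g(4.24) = 455.09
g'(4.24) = -254.06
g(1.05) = 3.19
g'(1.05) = -38.66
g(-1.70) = -16.75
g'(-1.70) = -61.72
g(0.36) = 23.60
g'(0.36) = 27.50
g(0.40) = 24.51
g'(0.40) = 18.07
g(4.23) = 457.63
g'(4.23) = -252.85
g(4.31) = 437.04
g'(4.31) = -261.19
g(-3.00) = 0.36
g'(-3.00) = -6.79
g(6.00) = 154.13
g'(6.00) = 52.41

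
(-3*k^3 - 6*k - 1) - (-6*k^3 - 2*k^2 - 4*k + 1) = 3*k^3 + 2*k^2 - 2*k - 2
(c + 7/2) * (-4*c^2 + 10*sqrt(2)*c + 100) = -4*c^3 - 14*c^2 + 10*sqrt(2)*c^2 + 35*sqrt(2)*c + 100*c + 350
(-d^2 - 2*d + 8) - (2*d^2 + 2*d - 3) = -3*d^2 - 4*d + 11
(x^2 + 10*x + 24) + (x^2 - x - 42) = 2*x^2 + 9*x - 18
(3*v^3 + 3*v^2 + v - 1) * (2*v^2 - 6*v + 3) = 6*v^5 - 12*v^4 - 7*v^3 + v^2 + 9*v - 3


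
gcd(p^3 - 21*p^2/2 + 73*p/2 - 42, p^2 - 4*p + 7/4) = p - 7/2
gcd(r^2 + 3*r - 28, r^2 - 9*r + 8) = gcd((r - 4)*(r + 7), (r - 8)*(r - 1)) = 1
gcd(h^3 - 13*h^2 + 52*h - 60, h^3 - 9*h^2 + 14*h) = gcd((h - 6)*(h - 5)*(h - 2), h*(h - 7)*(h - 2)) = h - 2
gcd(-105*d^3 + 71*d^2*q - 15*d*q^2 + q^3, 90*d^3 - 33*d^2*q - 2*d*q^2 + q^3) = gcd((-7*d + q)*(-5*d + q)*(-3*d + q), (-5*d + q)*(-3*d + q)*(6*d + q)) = 15*d^2 - 8*d*q + q^2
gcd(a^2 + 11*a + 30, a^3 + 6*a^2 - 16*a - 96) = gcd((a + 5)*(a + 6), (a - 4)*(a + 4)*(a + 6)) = a + 6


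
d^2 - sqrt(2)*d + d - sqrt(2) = (d + 1)*(d - sqrt(2))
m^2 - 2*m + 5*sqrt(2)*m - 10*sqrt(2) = (m - 2)*(m + 5*sqrt(2))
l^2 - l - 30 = (l - 6)*(l + 5)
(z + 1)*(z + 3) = z^2 + 4*z + 3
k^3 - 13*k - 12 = (k - 4)*(k + 1)*(k + 3)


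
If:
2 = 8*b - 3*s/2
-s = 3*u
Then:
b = 1/4 - 9*u/16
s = -3*u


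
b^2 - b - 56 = (b - 8)*(b + 7)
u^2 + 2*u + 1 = (u + 1)^2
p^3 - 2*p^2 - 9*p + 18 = (p - 3)*(p - 2)*(p + 3)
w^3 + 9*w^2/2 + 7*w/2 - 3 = (w - 1/2)*(w + 2)*(w + 3)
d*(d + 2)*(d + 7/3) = d^3 + 13*d^2/3 + 14*d/3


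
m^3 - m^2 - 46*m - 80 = (m - 8)*(m + 2)*(m + 5)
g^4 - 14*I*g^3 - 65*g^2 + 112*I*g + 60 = (g - 6*I)*(g - 5*I)*(g - 2*I)*(g - I)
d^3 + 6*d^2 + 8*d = d*(d + 2)*(d + 4)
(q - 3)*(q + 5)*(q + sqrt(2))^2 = q^4 + 2*q^3 + 2*sqrt(2)*q^3 - 13*q^2 + 4*sqrt(2)*q^2 - 30*sqrt(2)*q + 4*q - 30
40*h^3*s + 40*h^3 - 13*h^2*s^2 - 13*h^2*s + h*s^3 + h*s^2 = (-8*h + s)*(-5*h + s)*(h*s + h)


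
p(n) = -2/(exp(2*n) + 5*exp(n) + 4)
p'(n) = -2*(-2*exp(2*n) - 5*exp(n))/(exp(2*n) + 5*exp(n) + 4)^2 = (4*exp(n) + 10)*exp(n)/(exp(2*n) + 5*exp(n) + 4)^2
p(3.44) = -0.00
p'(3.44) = 0.00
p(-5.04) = -0.50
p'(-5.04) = 0.00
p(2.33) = -0.01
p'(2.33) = 0.02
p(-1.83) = -0.41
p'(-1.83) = 0.07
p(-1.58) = -0.39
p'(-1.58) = 0.09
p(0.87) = -0.09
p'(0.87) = 0.10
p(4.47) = -0.00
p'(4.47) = 0.00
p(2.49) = -0.01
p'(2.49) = 0.02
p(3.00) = 0.00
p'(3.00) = 0.01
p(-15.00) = -0.50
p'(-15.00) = 0.00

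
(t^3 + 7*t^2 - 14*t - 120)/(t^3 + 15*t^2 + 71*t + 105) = (t^2 + 2*t - 24)/(t^2 + 10*t + 21)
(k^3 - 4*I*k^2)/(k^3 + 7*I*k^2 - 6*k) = k*(k - 4*I)/(k^2 + 7*I*k - 6)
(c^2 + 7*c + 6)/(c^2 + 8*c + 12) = (c + 1)/(c + 2)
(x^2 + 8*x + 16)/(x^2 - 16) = (x + 4)/(x - 4)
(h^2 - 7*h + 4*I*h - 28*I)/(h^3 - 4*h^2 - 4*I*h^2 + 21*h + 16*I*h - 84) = (h^2 + h*(-7 + 4*I) - 28*I)/(h^3 - 4*h^2*(1 + I) + h*(21 + 16*I) - 84)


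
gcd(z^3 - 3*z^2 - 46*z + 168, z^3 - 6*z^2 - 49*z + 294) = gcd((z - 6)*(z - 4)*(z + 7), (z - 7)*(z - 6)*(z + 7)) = z^2 + z - 42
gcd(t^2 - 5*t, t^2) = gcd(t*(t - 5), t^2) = t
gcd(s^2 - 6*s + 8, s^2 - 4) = s - 2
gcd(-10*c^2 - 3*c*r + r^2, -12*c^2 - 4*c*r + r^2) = 2*c + r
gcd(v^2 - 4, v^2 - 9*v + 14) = v - 2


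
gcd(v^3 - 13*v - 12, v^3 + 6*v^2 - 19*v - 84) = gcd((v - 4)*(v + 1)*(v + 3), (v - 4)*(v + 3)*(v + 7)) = v^2 - v - 12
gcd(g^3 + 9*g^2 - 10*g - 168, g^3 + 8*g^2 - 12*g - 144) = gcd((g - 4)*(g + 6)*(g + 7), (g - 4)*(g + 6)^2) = g^2 + 2*g - 24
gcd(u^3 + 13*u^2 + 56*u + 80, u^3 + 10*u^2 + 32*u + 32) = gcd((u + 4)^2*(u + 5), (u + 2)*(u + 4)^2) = u^2 + 8*u + 16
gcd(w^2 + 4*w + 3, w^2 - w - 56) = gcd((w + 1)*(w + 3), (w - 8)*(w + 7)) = 1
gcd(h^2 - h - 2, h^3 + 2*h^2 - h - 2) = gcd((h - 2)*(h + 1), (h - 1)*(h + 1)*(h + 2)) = h + 1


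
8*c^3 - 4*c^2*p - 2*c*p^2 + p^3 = (-2*c + p)^2*(2*c + p)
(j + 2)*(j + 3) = j^2 + 5*j + 6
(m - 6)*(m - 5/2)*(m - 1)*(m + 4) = m^4 - 11*m^3/2 - 29*m^2/2 + 79*m - 60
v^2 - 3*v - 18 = (v - 6)*(v + 3)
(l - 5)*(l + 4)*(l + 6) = l^3 + 5*l^2 - 26*l - 120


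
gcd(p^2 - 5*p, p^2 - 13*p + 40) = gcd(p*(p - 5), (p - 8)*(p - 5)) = p - 5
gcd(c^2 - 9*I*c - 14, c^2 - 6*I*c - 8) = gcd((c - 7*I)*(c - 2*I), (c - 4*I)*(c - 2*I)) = c - 2*I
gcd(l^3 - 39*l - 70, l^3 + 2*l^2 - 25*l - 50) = l^2 + 7*l + 10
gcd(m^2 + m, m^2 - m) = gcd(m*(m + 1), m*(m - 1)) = m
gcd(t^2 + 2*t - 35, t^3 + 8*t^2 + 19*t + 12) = 1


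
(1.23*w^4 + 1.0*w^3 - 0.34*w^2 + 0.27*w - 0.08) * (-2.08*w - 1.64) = -2.5584*w^5 - 4.0972*w^4 - 0.9328*w^3 - 0.00400000000000011*w^2 - 0.2764*w + 0.1312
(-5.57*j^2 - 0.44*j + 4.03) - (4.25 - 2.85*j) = -5.57*j^2 + 2.41*j - 0.22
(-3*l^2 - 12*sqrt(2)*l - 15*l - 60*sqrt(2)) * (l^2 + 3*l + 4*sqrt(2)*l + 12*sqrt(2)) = -3*l^4 - 24*sqrt(2)*l^3 - 24*l^3 - 192*sqrt(2)*l^2 - 141*l^2 - 768*l - 360*sqrt(2)*l - 1440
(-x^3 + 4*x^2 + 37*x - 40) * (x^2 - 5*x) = -x^5 + 9*x^4 + 17*x^3 - 225*x^2 + 200*x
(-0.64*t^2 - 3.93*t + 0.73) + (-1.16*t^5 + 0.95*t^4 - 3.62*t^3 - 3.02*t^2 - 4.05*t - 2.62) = -1.16*t^5 + 0.95*t^4 - 3.62*t^3 - 3.66*t^2 - 7.98*t - 1.89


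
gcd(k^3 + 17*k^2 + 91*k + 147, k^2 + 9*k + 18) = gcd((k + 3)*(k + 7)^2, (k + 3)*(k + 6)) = k + 3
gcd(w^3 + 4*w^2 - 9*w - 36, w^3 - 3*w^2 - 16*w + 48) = w^2 + w - 12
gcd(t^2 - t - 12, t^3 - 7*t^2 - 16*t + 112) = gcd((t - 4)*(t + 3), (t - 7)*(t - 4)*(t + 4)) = t - 4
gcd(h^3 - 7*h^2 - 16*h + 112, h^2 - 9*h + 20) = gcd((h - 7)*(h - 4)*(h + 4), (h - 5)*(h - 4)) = h - 4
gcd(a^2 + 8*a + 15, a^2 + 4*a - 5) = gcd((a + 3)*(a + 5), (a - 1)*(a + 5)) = a + 5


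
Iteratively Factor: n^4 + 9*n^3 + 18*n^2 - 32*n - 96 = (n - 2)*(n^3 + 11*n^2 + 40*n + 48) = (n - 2)*(n + 4)*(n^2 + 7*n + 12) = (n - 2)*(n + 4)^2*(n + 3)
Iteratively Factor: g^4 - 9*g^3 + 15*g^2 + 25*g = (g - 5)*(g^3 - 4*g^2 - 5*g) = (g - 5)*(g + 1)*(g^2 - 5*g) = (g - 5)^2*(g + 1)*(g)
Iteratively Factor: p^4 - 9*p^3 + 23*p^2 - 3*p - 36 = (p - 3)*(p^3 - 6*p^2 + 5*p + 12) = (p - 4)*(p - 3)*(p^2 - 2*p - 3) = (p - 4)*(p - 3)^2*(p + 1)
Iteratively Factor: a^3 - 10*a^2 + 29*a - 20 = (a - 1)*(a^2 - 9*a + 20) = (a - 4)*(a - 1)*(a - 5)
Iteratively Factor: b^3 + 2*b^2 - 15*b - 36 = (b + 3)*(b^2 - b - 12) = (b - 4)*(b + 3)*(b + 3)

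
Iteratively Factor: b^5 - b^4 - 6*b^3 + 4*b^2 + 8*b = (b + 1)*(b^4 - 2*b^3 - 4*b^2 + 8*b) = b*(b + 1)*(b^3 - 2*b^2 - 4*b + 8) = b*(b - 2)*(b + 1)*(b^2 - 4) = b*(b - 2)*(b + 1)*(b + 2)*(b - 2)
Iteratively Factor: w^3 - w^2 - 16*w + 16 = (w - 4)*(w^2 + 3*w - 4) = (w - 4)*(w + 4)*(w - 1)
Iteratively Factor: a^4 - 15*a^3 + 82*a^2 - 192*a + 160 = (a - 4)*(a^3 - 11*a^2 + 38*a - 40) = (a - 4)*(a - 2)*(a^2 - 9*a + 20) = (a - 5)*(a - 4)*(a - 2)*(a - 4)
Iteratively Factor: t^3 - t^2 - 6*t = (t)*(t^2 - t - 6) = t*(t + 2)*(t - 3)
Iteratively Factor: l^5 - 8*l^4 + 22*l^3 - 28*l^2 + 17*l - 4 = (l - 1)*(l^4 - 7*l^3 + 15*l^2 - 13*l + 4) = (l - 4)*(l - 1)*(l^3 - 3*l^2 + 3*l - 1) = (l - 4)*(l - 1)^2*(l^2 - 2*l + 1) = (l - 4)*(l - 1)^3*(l - 1)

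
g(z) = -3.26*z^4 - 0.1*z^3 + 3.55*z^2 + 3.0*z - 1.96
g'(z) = -13.04*z^3 - 0.3*z^2 + 7.1*z + 3.0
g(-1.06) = -5.15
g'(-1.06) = 10.67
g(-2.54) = -120.73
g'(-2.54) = 196.72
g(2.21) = -56.84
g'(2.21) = -123.53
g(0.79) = 1.31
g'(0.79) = 1.99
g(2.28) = -65.95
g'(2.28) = -136.93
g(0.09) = -1.66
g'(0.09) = 3.63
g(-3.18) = -305.75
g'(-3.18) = 396.72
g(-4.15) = -913.09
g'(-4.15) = 900.38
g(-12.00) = -66953.32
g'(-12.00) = 22407.72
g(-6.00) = -4095.52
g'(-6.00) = 2766.24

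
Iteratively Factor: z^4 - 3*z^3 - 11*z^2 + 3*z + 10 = (z + 2)*(z^3 - 5*z^2 - z + 5) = (z - 5)*(z + 2)*(z^2 - 1) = (z - 5)*(z + 1)*(z + 2)*(z - 1)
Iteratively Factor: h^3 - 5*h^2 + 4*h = (h)*(h^2 - 5*h + 4) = h*(h - 1)*(h - 4)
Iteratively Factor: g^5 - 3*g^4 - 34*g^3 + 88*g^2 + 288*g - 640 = (g - 2)*(g^4 - g^3 - 36*g^2 + 16*g + 320) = (g - 4)*(g - 2)*(g^3 + 3*g^2 - 24*g - 80) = (g - 4)*(g - 2)*(g + 4)*(g^2 - g - 20) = (g - 4)*(g - 2)*(g + 4)^2*(g - 5)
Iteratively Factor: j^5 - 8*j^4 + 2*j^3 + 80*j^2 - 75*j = (j + 3)*(j^4 - 11*j^3 + 35*j^2 - 25*j) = j*(j + 3)*(j^3 - 11*j^2 + 35*j - 25) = j*(j - 1)*(j + 3)*(j^2 - 10*j + 25) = j*(j - 5)*(j - 1)*(j + 3)*(j - 5)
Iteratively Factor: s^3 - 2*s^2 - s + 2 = (s + 1)*(s^2 - 3*s + 2) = (s - 2)*(s + 1)*(s - 1)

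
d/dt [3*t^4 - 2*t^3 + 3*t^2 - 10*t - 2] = 12*t^3 - 6*t^2 + 6*t - 10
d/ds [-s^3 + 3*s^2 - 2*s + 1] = -3*s^2 + 6*s - 2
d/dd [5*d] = 5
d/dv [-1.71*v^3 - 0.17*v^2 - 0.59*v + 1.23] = -5.13*v^2 - 0.34*v - 0.59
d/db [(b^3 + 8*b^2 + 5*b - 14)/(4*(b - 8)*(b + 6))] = (b^4 - 4*b^3 - 165*b^2 - 740*b - 268)/(4*(b^4 - 4*b^3 - 92*b^2 + 192*b + 2304))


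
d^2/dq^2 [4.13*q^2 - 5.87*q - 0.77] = 8.26000000000000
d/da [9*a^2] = 18*a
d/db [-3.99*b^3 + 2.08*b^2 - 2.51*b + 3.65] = -11.97*b^2 + 4.16*b - 2.51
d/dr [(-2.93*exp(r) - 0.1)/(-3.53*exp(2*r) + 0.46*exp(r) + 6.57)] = (-(2.93*exp(r) + 0.1)*(7.06*exp(r) - 0.46) + 10.3429*exp(2*r) - 1.3478*exp(r) - 19.2501)*exp(r)/(-3.53*exp(2*r) + 0.46*exp(r) + 6.57)^2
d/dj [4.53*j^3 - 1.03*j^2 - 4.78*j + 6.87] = 13.59*j^2 - 2.06*j - 4.78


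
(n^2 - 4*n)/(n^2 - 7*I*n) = (n - 4)/(n - 7*I)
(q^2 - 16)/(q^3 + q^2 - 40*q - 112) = (q - 4)/(q^2 - 3*q - 28)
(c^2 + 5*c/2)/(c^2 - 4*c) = (c + 5/2)/(c - 4)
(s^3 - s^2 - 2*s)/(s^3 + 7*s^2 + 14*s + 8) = s*(s - 2)/(s^2 + 6*s + 8)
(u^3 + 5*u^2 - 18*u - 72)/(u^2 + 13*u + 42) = (u^2 - u - 12)/(u + 7)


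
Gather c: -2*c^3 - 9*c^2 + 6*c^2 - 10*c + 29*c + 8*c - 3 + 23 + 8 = -2*c^3 - 3*c^2 + 27*c + 28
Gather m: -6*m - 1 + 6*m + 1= 0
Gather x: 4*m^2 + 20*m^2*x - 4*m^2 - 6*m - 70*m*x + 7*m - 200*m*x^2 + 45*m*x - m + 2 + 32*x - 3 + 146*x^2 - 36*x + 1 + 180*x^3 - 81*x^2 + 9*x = 180*x^3 + x^2*(65 - 200*m) + x*(20*m^2 - 25*m + 5)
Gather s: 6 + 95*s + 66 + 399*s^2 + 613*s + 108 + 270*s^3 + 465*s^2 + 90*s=270*s^3 + 864*s^2 + 798*s + 180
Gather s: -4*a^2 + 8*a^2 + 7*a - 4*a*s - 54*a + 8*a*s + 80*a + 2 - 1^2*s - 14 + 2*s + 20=4*a^2 + 33*a + s*(4*a + 1) + 8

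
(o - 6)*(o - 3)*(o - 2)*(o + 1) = o^4 - 10*o^3 + 25*o^2 - 36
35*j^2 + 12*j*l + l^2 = (5*j + l)*(7*j + l)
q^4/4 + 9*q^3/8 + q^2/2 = q^2*(q/4 + 1)*(q + 1/2)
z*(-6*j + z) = -6*j*z + z^2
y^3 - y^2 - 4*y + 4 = (y - 2)*(y - 1)*(y + 2)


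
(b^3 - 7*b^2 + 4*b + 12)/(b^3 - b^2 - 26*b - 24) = (b - 2)/(b + 4)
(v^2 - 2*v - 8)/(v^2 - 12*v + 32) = (v + 2)/(v - 8)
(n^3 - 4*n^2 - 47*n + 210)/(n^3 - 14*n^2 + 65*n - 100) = (n^2 + n - 42)/(n^2 - 9*n + 20)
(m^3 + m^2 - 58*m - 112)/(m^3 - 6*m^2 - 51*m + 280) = (m + 2)/(m - 5)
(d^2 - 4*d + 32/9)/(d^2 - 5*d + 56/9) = (3*d - 4)/(3*d - 7)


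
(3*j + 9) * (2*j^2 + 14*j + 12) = 6*j^3 + 60*j^2 + 162*j + 108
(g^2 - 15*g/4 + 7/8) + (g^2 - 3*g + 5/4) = 2*g^2 - 27*g/4 + 17/8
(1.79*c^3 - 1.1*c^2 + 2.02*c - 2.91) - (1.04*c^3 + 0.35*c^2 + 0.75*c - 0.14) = 0.75*c^3 - 1.45*c^2 + 1.27*c - 2.77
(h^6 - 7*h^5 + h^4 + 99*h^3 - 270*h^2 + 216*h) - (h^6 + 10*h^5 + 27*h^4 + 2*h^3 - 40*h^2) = -17*h^5 - 26*h^4 + 97*h^3 - 230*h^2 + 216*h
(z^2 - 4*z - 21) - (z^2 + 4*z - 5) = -8*z - 16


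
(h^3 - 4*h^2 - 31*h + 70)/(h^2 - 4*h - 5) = (-h^3 + 4*h^2 + 31*h - 70)/(-h^2 + 4*h + 5)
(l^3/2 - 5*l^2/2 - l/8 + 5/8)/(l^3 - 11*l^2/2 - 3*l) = (2*l^2 - 11*l + 5)/(4*l*(l - 6))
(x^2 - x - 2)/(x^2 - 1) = (x - 2)/(x - 1)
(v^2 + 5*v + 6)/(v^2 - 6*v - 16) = (v + 3)/(v - 8)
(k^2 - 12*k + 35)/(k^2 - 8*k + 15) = (k - 7)/(k - 3)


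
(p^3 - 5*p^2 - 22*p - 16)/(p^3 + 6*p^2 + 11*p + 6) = (p - 8)/(p + 3)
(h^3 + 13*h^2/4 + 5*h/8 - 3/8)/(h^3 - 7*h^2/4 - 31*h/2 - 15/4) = (8*h^2 + 2*h - 1)/(2*(4*h^2 - 19*h - 5))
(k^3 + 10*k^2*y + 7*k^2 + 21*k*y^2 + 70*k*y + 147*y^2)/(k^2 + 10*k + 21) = (k^2 + 10*k*y + 21*y^2)/(k + 3)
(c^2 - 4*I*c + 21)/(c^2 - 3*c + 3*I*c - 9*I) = (c - 7*I)/(c - 3)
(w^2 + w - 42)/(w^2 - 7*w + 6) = (w + 7)/(w - 1)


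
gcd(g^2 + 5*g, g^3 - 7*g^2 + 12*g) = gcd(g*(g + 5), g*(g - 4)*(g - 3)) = g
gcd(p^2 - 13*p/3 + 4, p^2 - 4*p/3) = p - 4/3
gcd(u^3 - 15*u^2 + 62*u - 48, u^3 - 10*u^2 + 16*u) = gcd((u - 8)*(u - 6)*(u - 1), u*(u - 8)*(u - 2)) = u - 8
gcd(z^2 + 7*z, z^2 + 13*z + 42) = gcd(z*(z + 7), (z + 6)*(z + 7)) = z + 7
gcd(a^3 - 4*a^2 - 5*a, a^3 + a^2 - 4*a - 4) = a + 1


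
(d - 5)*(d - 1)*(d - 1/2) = d^3 - 13*d^2/2 + 8*d - 5/2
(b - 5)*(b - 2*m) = b^2 - 2*b*m - 5*b + 10*m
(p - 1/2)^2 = p^2 - p + 1/4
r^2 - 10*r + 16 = (r - 8)*(r - 2)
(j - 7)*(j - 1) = j^2 - 8*j + 7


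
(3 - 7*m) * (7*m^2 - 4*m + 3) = -49*m^3 + 49*m^2 - 33*m + 9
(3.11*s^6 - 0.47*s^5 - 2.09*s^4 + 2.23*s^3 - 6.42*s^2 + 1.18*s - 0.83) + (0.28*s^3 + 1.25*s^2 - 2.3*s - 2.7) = 3.11*s^6 - 0.47*s^5 - 2.09*s^4 + 2.51*s^3 - 5.17*s^2 - 1.12*s - 3.53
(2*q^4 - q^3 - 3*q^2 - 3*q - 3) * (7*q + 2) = 14*q^5 - 3*q^4 - 23*q^3 - 27*q^2 - 27*q - 6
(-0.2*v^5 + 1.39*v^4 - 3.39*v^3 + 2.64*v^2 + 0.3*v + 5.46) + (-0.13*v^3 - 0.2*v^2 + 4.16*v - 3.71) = -0.2*v^5 + 1.39*v^4 - 3.52*v^3 + 2.44*v^2 + 4.46*v + 1.75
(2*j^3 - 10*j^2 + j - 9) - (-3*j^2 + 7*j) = 2*j^3 - 7*j^2 - 6*j - 9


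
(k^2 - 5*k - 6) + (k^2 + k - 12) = 2*k^2 - 4*k - 18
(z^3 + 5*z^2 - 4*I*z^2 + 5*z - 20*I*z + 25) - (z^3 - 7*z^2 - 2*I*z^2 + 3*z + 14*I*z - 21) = 12*z^2 - 2*I*z^2 + 2*z - 34*I*z + 46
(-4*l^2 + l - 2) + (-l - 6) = -4*l^2 - 8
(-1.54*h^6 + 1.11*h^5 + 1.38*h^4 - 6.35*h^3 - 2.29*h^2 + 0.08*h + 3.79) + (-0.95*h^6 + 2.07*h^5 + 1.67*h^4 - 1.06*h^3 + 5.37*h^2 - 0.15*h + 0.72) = -2.49*h^6 + 3.18*h^5 + 3.05*h^4 - 7.41*h^3 + 3.08*h^2 - 0.07*h + 4.51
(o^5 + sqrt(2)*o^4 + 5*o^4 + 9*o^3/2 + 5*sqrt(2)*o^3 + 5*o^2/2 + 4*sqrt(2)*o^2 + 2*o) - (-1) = o^5 + sqrt(2)*o^4 + 5*o^4 + 9*o^3/2 + 5*sqrt(2)*o^3 + 5*o^2/2 + 4*sqrt(2)*o^2 + 2*o + 1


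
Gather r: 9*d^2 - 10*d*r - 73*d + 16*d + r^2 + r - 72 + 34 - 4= 9*d^2 - 57*d + r^2 + r*(1 - 10*d) - 42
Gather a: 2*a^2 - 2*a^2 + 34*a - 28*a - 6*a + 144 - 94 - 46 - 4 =0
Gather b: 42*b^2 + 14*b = 42*b^2 + 14*b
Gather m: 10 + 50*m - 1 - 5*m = 45*m + 9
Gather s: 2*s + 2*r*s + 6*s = s*(2*r + 8)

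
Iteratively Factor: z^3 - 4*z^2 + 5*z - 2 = (z - 1)*(z^2 - 3*z + 2) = (z - 1)^2*(z - 2)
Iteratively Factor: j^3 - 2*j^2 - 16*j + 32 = (j + 4)*(j^2 - 6*j + 8) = (j - 4)*(j + 4)*(j - 2)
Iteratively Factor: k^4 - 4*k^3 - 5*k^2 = (k + 1)*(k^3 - 5*k^2) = k*(k + 1)*(k^2 - 5*k) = k^2*(k + 1)*(k - 5)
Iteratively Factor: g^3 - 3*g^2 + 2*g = (g - 2)*(g^2 - g) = g*(g - 2)*(g - 1)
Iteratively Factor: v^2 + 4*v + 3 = (v + 3)*(v + 1)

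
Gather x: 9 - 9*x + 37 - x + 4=50 - 10*x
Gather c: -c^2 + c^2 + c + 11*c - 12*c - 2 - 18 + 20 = 0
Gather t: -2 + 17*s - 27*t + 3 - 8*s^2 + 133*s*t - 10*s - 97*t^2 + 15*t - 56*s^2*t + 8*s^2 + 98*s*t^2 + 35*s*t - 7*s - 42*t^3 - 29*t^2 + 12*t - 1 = -42*t^3 + t^2*(98*s - 126) + t*(-56*s^2 + 168*s)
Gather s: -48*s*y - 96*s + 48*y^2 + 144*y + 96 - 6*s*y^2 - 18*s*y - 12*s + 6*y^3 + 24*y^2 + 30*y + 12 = s*(-6*y^2 - 66*y - 108) + 6*y^3 + 72*y^2 + 174*y + 108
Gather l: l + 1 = l + 1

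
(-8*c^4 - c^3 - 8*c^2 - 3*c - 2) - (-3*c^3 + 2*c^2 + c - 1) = -8*c^4 + 2*c^3 - 10*c^2 - 4*c - 1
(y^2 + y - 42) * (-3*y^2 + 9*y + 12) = -3*y^4 + 6*y^3 + 147*y^2 - 366*y - 504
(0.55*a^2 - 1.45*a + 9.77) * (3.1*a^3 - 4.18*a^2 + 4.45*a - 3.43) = 1.705*a^5 - 6.794*a^4 + 38.7955*a^3 - 49.1776*a^2 + 48.45*a - 33.5111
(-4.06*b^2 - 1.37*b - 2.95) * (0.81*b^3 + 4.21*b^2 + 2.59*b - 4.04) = -3.2886*b^5 - 18.2023*b^4 - 18.6726*b^3 + 0.4346*b^2 - 2.1057*b + 11.918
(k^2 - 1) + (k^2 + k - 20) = 2*k^2 + k - 21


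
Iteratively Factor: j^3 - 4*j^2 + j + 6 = (j - 2)*(j^2 - 2*j - 3) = (j - 3)*(j - 2)*(j + 1)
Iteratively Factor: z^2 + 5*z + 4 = (z + 1)*(z + 4)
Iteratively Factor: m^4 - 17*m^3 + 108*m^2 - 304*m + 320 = (m - 5)*(m^3 - 12*m^2 + 48*m - 64) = (m - 5)*(m - 4)*(m^2 - 8*m + 16) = (m - 5)*(m - 4)^2*(m - 4)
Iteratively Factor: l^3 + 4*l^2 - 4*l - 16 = (l + 2)*(l^2 + 2*l - 8) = (l - 2)*(l + 2)*(l + 4)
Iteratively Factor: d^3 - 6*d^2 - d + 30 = (d - 5)*(d^2 - d - 6) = (d - 5)*(d - 3)*(d + 2)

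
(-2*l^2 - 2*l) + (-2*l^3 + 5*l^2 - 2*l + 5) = -2*l^3 + 3*l^2 - 4*l + 5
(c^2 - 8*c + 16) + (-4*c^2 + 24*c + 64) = -3*c^2 + 16*c + 80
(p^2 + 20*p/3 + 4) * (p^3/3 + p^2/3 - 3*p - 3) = p^5/3 + 23*p^4/9 + 5*p^3/9 - 65*p^2/3 - 32*p - 12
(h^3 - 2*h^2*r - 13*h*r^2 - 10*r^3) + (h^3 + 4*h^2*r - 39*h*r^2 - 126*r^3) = 2*h^3 + 2*h^2*r - 52*h*r^2 - 136*r^3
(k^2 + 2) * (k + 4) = k^3 + 4*k^2 + 2*k + 8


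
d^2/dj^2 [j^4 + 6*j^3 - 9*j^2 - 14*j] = 12*j^2 + 36*j - 18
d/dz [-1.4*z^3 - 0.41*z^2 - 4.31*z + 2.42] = -4.2*z^2 - 0.82*z - 4.31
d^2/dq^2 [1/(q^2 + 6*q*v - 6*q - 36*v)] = 2*(-q^2 - 6*q*v + 6*q + 36*v + 4*(q + 3*v - 3)^2)/(q^2 + 6*q*v - 6*q - 36*v)^3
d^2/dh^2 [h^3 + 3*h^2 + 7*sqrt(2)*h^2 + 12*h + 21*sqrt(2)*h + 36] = 6*h + 6 + 14*sqrt(2)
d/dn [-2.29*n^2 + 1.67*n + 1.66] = 1.67 - 4.58*n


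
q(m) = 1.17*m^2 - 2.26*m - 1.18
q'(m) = 2.34*m - 2.26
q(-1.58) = 5.31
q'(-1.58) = -5.96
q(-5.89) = 52.72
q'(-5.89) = -16.04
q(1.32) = -2.12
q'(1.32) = 0.83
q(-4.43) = 31.79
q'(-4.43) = -12.63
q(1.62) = -1.77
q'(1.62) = 1.53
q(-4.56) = 33.45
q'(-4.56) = -12.93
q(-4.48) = 32.43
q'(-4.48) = -12.74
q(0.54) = -2.06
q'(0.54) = -1.00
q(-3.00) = 16.13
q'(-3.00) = -9.28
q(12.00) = 140.18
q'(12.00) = 25.82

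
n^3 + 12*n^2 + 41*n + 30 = (n + 1)*(n + 5)*(n + 6)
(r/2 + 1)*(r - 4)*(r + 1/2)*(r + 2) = r^4/2 + r^3/4 - 6*r^2 - 11*r - 4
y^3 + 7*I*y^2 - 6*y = y*(y + I)*(y + 6*I)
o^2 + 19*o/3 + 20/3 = (o + 4/3)*(o + 5)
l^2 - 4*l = l*(l - 4)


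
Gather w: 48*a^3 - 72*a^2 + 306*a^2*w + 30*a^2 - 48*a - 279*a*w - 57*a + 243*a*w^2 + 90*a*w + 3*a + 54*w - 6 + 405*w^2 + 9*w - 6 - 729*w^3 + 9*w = 48*a^3 - 42*a^2 - 102*a - 729*w^3 + w^2*(243*a + 405) + w*(306*a^2 - 189*a + 72) - 12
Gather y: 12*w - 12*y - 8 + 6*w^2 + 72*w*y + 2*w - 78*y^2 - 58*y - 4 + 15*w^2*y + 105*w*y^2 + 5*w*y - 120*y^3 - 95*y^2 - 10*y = 6*w^2 + 14*w - 120*y^3 + y^2*(105*w - 173) + y*(15*w^2 + 77*w - 80) - 12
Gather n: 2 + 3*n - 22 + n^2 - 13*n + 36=n^2 - 10*n + 16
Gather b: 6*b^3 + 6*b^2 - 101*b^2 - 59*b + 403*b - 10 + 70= 6*b^3 - 95*b^2 + 344*b + 60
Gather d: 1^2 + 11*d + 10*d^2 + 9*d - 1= 10*d^2 + 20*d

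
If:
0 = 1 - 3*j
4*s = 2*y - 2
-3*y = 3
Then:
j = 1/3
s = -1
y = -1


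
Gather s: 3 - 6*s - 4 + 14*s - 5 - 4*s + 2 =4*s - 4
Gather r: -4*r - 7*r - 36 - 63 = -11*r - 99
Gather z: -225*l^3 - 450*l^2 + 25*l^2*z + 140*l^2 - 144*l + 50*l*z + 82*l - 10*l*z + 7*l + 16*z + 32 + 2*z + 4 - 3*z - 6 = -225*l^3 - 310*l^2 - 55*l + z*(25*l^2 + 40*l + 15) + 30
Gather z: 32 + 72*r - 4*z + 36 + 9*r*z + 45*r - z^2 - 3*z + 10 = 117*r - z^2 + z*(9*r - 7) + 78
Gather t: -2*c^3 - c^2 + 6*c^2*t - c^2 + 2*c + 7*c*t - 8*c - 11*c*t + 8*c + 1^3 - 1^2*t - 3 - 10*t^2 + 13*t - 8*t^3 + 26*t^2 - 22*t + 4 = -2*c^3 - 2*c^2 + 2*c - 8*t^3 + 16*t^2 + t*(6*c^2 - 4*c - 10) + 2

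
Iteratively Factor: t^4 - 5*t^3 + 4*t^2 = (t)*(t^3 - 5*t^2 + 4*t) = t*(t - 1)*(t^2 - 4*t) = t^2*(t - 1)*(t - 4)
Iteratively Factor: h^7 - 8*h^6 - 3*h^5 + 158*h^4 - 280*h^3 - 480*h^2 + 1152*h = (h + 2)*(h^6 - 10*h^5 + 17*h^4 + 124*h^3 - 528*h^2 + 576*h) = (h - 3)*(h + 2)*(h^5 - 7*h^4 - 4*h^3 + 112*h^2 - 192*h) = h*(h - 3)*(h + 2)*(h^4 - 7*h^3 - 4*h^2 + 112*h - 192) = h*(h - 3)*(h + 2)*(h + 4)*(h^3 - 11*h^2 + 40*h - 48) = h*(h - 4)*(h - 3)*(h + 2)*(h + 4)*(h^2 - 7*h + 12) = h*(h - 4)^2*(h - 3)*(h + 2)*(h + 4)*(h - 3)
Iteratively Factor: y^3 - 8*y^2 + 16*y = (y - 4)*(y^2 - 4*y) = (y - 4)^2*(y)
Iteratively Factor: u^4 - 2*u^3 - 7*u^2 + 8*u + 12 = (u - 3)*(u^3 + u^2 - 4*u - 4) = (u - 3)*(u + 2)*(u^2 - u - 2) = (u - 3)*(u - 2)*(u + 2)*(u + 1)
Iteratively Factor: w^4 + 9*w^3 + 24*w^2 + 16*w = (w + 4)*(w^3 + 5*w^2 + 4*w) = (w + 4)^2*(w^2 + w) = w*(w + 4)^2*(w + 1)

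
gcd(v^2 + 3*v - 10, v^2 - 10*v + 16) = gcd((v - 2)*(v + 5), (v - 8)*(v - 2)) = v - 2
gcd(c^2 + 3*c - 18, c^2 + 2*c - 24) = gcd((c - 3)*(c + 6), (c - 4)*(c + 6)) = c + 6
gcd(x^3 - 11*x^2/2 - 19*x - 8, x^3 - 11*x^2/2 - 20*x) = x - 8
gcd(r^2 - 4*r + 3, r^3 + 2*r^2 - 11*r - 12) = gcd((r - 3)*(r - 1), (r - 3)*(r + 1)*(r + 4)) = r - 3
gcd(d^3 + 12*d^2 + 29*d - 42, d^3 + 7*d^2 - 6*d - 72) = d + 6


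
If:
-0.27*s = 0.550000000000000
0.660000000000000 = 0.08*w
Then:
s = -2.04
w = 8.25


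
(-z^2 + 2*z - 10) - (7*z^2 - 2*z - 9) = -8*z^2 + 4*z - 1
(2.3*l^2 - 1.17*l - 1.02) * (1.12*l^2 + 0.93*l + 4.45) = 2.576*l^4 + 0.8286*l^3 + 8.0045*l^2 - 6.1551*l - 4.539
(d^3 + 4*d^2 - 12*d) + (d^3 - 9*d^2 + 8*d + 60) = 2*d^3 - 5*d^2 - 4*d + 60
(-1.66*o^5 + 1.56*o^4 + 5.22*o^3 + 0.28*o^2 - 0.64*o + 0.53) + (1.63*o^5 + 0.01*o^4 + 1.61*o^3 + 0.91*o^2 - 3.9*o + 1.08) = -0.03*o^5 + 1.57*o^4 + 6.83*o^3 + 1.19*o^2 - 4.54*o + 1.61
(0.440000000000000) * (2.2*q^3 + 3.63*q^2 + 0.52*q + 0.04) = 0.968*q^3 + 1.5972*q^2 + 0.2288*q + 0.0176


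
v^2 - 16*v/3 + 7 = (v - 3)*(v - 7/3)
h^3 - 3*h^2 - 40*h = h*(h - 8)*(h + 5)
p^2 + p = p*(p + 1)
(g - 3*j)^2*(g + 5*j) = g^3 - g^2*j - 21*g*j^2 + 45*j^3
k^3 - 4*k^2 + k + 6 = (k - 3)*(k - 2)*(k + 1)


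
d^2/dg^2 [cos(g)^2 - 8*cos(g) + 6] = 8*cos(g) - 2*cos(2*g)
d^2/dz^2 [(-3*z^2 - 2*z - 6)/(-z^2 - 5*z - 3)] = 2*(-13*z^3 - 9*z^2 + 72*z + 129)/(z^6 + 15*z^5 + 84*z^4 + 215*z^3 + 252*z^2 + 135*z + 27)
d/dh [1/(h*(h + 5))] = (-2*h - 5)/(h^2*(h^2 + 10*h + 25))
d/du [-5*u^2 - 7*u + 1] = -10*u - 7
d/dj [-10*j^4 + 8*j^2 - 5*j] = -40*j^3 + 16*j - 5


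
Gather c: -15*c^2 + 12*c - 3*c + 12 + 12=-15*c^2 + 9*c + 24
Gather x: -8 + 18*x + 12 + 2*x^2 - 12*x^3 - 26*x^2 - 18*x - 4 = -12*x^3 - 24*x^2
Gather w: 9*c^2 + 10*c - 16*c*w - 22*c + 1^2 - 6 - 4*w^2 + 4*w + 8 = 9*c^2 - 12*c - 4*w^2 + w*(4 - 16*c) + 3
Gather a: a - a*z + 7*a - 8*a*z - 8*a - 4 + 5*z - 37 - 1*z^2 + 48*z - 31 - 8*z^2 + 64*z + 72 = -9*a*z - 9*z^2 + 117*z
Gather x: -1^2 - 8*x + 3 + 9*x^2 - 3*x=9*x^2 - 11*x + 2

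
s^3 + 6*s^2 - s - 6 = (s - 1)*(s + 1)*(s + 6)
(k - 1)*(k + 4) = k^2 + 3*k - 4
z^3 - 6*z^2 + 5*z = z*(z - 5)*(z - 1)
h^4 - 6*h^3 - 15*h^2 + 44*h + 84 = (h - 7)*(h - 3)*(h + 2)^2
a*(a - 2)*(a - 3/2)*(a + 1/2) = a^4 - 3*a^3 + 5*a^2/4 + 3*a/2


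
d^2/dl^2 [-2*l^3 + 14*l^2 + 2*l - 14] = 28 - 12*l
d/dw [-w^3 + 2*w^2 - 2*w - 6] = -3*w^2 + 4*w - 2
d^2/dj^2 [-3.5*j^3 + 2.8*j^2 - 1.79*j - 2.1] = 5.6 - 21.0*j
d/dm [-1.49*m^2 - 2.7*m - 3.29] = -2.98*m - 2.7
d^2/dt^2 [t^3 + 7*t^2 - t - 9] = 6*t + 14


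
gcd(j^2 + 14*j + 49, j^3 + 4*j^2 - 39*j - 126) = j + 7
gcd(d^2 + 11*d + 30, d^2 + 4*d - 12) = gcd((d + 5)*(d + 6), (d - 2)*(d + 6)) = d + 6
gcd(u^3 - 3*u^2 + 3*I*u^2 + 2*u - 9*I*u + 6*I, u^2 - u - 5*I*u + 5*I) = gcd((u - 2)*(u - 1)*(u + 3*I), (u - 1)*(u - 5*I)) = u - 1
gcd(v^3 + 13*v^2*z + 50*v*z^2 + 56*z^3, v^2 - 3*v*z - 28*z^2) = v + 4*z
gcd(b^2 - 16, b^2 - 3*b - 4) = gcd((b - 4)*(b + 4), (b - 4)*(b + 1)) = b - 4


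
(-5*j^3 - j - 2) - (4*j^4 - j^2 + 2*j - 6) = -4*j^4 - 5*j^3 + j^2 - 3*j + 4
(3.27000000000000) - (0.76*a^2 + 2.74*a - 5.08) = -0.76*a^2 - 2.74*a + 8.35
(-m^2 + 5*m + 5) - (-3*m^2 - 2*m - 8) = 2*m^2 + 7*m + 13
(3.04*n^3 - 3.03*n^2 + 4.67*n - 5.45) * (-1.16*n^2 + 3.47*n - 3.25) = -3.5264*n^5 + 14.0636*n^4 - 25.8113*n^3 + 32.3744*n^2 - 34.089*n + 17.7125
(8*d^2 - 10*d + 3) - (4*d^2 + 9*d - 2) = 4*d^2 - 19*d + 5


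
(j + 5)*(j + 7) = j^2 + 12*j + 35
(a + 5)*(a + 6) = a^2 + 11*a + 30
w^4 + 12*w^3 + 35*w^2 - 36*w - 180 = (w - 2)*(w + 3)*(w + 5)*(w + 6)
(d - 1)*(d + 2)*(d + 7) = d^3 + 8*d^2 + 5*d - 14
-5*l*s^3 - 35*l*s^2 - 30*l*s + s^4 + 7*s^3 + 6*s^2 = s*(-5*l + s)*(s + 1)*(s + 6)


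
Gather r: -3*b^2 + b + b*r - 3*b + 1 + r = -3*b^2 - 2*b + r*(b + 1) + 1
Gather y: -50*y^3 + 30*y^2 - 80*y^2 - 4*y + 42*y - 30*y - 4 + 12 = -50*y^3 - 50*y^2 + 8*y + 8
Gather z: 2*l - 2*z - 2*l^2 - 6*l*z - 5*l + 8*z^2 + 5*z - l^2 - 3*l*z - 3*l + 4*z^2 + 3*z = -3*l^2 - 6*l + 12*z^2 + z*(6 - 9*l)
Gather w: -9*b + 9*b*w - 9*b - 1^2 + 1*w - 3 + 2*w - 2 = -18*b + w*(9*b + 3) - 6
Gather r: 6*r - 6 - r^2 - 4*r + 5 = -r^2 + 2*r - 1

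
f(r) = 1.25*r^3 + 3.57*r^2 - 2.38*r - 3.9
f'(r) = 3.75*r^2 + 7.14*r - 2.38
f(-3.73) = -10.22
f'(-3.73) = 23.16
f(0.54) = -3.95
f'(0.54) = 2.57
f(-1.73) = 4.43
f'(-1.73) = -3.51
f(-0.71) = -0.86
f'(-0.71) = -5.56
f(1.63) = 7.12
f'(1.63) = 19.22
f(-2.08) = 5.25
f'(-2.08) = -1.01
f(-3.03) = 1.31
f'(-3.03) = 10.41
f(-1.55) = 3.71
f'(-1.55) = -4.44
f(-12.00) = -1621.26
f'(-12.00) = 451.94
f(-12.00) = -1621.26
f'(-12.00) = 451.94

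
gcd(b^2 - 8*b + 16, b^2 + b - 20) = b - 4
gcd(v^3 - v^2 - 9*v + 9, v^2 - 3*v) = v - 3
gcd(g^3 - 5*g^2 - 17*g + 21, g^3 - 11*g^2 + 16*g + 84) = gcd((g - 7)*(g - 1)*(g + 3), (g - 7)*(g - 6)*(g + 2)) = g - 7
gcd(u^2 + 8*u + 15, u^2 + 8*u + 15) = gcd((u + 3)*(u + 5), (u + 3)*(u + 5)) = u^2 + 8*u + 15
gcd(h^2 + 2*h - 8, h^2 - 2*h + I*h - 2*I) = h - 2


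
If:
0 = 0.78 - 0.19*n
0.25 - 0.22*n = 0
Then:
No Solution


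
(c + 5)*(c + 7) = c^2 + 12*c + 35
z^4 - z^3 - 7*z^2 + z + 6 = (z - 3)*(z - 1)*(z + 1)*(z + 2)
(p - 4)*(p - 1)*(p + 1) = p^3 - 4*p^2 - p + 4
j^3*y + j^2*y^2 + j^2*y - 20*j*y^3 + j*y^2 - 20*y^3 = (j - 4*y)*(j + 5*y)*(j*y + y)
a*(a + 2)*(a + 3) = a^3 + 5*a^2 + 6*a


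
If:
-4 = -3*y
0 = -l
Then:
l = 0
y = 4/3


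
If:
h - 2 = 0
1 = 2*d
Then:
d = 1/2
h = 2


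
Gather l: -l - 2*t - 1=-l - 2*t - 1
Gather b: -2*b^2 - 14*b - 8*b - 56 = -2*b^2 - 22*b - 56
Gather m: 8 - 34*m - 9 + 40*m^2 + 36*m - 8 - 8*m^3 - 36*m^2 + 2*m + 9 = -8*m^3 + 4*m^2 + 4*m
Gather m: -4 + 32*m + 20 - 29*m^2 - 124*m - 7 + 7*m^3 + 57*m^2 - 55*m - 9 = 7*m^3 + 28*m^2 - 147*m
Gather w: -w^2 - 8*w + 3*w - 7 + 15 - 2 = -w^2 - 5*w + 6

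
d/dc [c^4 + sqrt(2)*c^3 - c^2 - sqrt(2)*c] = 4*c^3 + 3*sqrt(2)*c^2 - 2*c - sqrt(2)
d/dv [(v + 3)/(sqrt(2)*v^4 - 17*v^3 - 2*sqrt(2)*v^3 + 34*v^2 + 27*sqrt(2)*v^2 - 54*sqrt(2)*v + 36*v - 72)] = (sqrt(2)*v^4 - 17*v^3 - 2*sqrt(2)*v^3 + 34*v^2 + 27*sqrt(2)*v^2 - 54*sqrt(2)*v + 36*v - (v + 3)*(4*sqrt(2)*v^3 - 51*v^2 - 6*sqrt(2)*v^2 + 68*v + 54*sqrt(2)*v - 54*sqrt(2) + 36) - 72)/(sqrt(2)*v^4 - 17*v^3 - 2*sqrt(2)*v^3 + 34*v^2 + 27*sqrt(2)*v^2 - 54*sqrt(2)*v + 36*v - 72)^2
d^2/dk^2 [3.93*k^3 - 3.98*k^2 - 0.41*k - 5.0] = 23.58*k - 7.96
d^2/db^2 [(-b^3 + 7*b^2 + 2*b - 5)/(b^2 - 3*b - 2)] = 6*(4*b^3 + 3*b^2 + 15*b - 13)/(b^6 - 9*b^5 + 21*b^4 + 9*b^3 - 42*b^2 - 36*b - 8)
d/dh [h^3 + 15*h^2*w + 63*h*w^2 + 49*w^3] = 3*h^2 + 30*h*w + 63*w^2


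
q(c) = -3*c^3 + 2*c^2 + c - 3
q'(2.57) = -48.16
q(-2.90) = 84.09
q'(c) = -9*c^2 + 4*c + 1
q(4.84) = -291.45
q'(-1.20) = -16.76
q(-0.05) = -3.04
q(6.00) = -573.00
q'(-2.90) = -86.29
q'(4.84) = -190.47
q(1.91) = -14.70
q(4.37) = -210.80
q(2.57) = -38.14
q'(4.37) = -153.39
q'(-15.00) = -2084.00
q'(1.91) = -24.19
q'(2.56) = -47.74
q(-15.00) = 10557.00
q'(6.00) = -299.00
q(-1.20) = 3.86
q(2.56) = -37.66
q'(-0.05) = 0.78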